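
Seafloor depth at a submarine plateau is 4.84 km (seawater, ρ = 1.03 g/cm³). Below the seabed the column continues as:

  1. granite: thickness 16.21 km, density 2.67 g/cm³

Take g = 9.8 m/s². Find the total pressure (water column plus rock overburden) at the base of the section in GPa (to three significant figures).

0.473 GPa

seawater: 1030 kg/m³ × 9.8 m/s² × 4840 m = 4.885×10^7 Pa = 0.04885 GPa
granite: 2670 kg/m³ × 9.8 m/s² × 16210 m = 4.242×10^8 Pa = 0.4242 GPa
Total = 0.04885 + 0.4242 = 0.47301 GPa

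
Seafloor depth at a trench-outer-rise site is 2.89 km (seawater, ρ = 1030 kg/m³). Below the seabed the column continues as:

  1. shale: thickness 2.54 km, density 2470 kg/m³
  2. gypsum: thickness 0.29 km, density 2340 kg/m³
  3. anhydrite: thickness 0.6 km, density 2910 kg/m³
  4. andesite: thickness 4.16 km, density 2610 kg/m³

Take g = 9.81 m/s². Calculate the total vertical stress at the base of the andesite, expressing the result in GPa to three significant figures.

0.221 GPa

seawater: 1030 kg/m³ × 9.81 m/s² × 2890 m = 2.920×10^7 Pa = 0.02920 GPa
shale: 2470 kg/m³ × 9.81 m/s² × 2540 m = 6.155×10^7 Pa = 0.06155 GPa
gypsum: 2340 kg/m³ × 9.81 m/s² × 290 m = 6.657×10^6 Pa = 6.657×10^-3 GPa
anhydrite: 2910 kg/m³ × 9.81 m/s² × 600 m = 1.713×10^7 Pa = 0.01713 GPa
andesite: 2610 kg/m³ × 9.81 m/s² × 4160 m = 1.065×10^8 Pa = 0.1065 GPa
Total = 0.02920 + 0.06155 + 6.657×10^-3 + 0.01713 + 0.1065 = 0.22105 GPa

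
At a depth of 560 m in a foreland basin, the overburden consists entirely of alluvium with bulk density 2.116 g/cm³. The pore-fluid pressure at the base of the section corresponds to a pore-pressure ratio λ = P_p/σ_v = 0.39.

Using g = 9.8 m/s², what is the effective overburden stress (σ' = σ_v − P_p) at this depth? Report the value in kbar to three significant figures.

Overburden (lithostatic) stress σ_v:
alluvium: 2116 kg/m³ × 9.8 m/s² × 560 m = 1.161×10^7 Pa = 11.61 MPa
Pore pressure P_p = λ·σ_v = 0.39 × 11.61 MPa = 4.529 MPa
Effective stress σ' = σ_v − P_p = 11.61 − 4.529 = 7.0837 MPa = 0.070837 kbar

0.0708 kbar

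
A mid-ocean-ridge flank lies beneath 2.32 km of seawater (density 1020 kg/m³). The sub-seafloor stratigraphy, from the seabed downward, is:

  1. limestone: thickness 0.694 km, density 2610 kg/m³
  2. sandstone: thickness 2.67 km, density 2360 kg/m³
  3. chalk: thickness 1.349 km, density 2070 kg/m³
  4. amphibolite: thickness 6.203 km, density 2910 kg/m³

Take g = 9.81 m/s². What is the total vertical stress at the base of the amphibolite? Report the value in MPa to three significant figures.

seawater: 1020 kg/m³ × 9.81 m/s² × 2320 m = 2.321×10^7 Pa = 23.21 MPa
limestone: 2610 kg/m³ × 9.81 m/s² × 694 m = 1.777×10^7 Pa = 17.77 MPa
sandstone: 2360 kg/m³ × 9.81 m/s² × 2670 m = 6.181×10^7 Pa = 61.81 MPa
chalk: 2070 kg/m³ × 9.81 m/s² × 1349 m = 2.739×10^7 Pa = 27.39 MPa
amphibolite: 2910 kg/m³ × 9.81 m/s² × 6203 m = 1.771×10^8 Pa = 177.1 MPa
Total = 23.21 + 17.77 + 61.81 + 27.39 + 177.1 = 307.27 MPa

307 MPa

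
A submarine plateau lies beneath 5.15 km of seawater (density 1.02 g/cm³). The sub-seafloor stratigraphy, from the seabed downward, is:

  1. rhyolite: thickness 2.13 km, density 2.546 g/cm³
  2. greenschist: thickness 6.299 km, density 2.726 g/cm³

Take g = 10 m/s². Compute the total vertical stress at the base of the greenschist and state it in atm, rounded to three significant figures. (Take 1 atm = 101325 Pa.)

seawater: 1020 kg/m³ × 10 m/s² × 5150 m = 5.253×10^7 Pa = 518.4 atm
rhyolite: 2546 kg/m³ × 10 m/s² × 2130 m = 5.423×10^7 Pa = 535.2 atm
greenschist: 2726 kg/m³ × 10 m/s² × 6299 m = 1.717×10^8 Pa = 1695 atm
Total = 518.4 + 535.2 + 1695 = 2748.3 atm

2750 atm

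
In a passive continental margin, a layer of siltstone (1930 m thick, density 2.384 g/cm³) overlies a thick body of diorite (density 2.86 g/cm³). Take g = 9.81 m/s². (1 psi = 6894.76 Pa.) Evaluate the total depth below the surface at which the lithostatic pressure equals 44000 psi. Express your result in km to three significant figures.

11.1 km

Pressure at base of upper layers: 2384×9.81×1930 = 4.514×10^7 Pa = 6547 psi
Remaining pressure to be supplied by diorite: 3.034×10^8 − 4.514×10^7 = 2.582×10^8 Pa
Additional depth in diorite = 2.582×10^8 Pa / (2860 kg/m³ × 9.81 m/s²) = 9204.0 m
Total depth = 1930 m + 9204.0 m = 11134 m
= 11.134 km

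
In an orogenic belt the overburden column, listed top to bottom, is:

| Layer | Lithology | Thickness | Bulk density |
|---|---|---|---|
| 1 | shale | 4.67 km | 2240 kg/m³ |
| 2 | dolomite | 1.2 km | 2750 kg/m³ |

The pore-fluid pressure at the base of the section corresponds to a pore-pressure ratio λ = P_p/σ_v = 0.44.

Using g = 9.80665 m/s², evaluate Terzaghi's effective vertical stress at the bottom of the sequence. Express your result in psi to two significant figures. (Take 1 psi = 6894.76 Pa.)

11000 psi

Overburden (lithostatic) stress σ_v:
shale: 2240 kg/m³ × 9.80665 m/s² × 4670 m = 1.026×10^8 Pa = 102.6 MPa
dolomite: 2750 kg/m³ × 9.80665 m/s² × 1200 m = 3.236×10^7 Pa = 32.36 MPa
Total = 102.6 + 32.36 = 134.95 MPa
Pore pressure P_p = λ·σ_v = 0.44 × 134.9 MPa = 59.38 MPa
Effective stress σ' = σ_v − P_p = 134.9 − 59.38 = 75.571 MPa = 10961 psi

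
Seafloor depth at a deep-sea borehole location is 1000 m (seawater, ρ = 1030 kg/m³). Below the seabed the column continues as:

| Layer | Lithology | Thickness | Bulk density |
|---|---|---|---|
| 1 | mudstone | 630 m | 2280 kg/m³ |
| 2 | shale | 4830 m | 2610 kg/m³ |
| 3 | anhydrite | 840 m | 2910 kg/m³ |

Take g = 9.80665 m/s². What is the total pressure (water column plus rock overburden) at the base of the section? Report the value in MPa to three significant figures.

seawater: 1030 kg/m³ × 9.80665 m/s² × 1000 m = 1.010×10^7 Pa = 10.10 MPa
mudstone: 2280 kg/m³ × 9.80665 m/s² × 630 m = 1.409×10^7 Pa = 14.09 MPa
shale: 2610 kg/m³ × 9.80665 m/s² × 4830 m = 1.236×10^8 Pa = 123.6 MPa
anhydrite: 2910 kg/m³ × 9.80665 m/s² × 840 m = 2.397×10^7 Pa = 23.97 MPa
Total = 10.10 + 14.09 + 123.6 + 23.97 = 171.78 MPa

172 MPa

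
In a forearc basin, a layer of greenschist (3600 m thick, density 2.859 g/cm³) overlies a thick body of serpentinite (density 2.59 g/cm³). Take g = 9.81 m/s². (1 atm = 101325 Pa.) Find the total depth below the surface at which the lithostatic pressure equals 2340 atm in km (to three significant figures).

8.96 km

Pressure at base of upper layers: 2859×9.81×3600 = 1.010×10^8 Pa = 996.5 atm
Remaining pressure to be supplied by serpentinite: 2.371×10^8 − 1.010×10^8 = 1.361×10^8 Pa
Additional depth in serpentinite = 1.361×10^8 Pa / (2590 kg/m³ × 9.81 m/s²) = 5357.9 m
Total depth = 3600 m + 5357.9 m = 8957.9 m
= 8.9579 km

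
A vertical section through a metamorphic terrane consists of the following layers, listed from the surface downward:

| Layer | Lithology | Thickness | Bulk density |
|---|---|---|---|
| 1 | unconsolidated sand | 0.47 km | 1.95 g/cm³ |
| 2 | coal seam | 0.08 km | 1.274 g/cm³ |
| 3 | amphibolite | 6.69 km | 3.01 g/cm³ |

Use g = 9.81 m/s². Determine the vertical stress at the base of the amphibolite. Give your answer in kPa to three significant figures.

208000 kPa

unconsolidated sand: 1950 kg/m³ × 9.81 m/s² × 470 m = 8.991×10^6 Pa = 8991 kPa
coal seam: 1274 kg/m³ × 9.81 m/s² × 80 m = 9.998×10^5 Pa = 999.8 kPa
amphibolite: 3010 kg/m³ × 9.81 m/s² × 6690 m = 1.975×10^8 Pa = 1.975×10^5 kPa
Total = 8991 + 999.8 + 1.975×10^5 = 2.0753×10^5 kPa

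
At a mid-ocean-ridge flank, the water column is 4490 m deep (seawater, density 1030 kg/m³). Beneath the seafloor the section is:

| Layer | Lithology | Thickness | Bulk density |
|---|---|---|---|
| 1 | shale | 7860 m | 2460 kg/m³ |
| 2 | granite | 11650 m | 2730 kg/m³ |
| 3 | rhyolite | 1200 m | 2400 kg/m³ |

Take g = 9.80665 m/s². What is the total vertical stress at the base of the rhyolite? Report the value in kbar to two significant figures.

5.8 kbar

seawater: 1030 kg/m³ × 9.80665 m/s² × 4490 m = 4.535×10^7 Pa = 0.4535 kbar
shale: 2460 kg/m³ × 9.80665 m/s² × 7860 m = 1.896×10^8 Pa = 1.896 kbar
granite: 2730 kg/m³ × 9.80665 m/s² × 11650 m = 3.119×10^8 Pa = 3.119 kbar
rhyolite: 2400 kg/m³ × 9.80665 m/s² × 1200 m = 2.824×10^7 Pa = 0.2824 kbar
Total = 0.4535 + 1.896 + 3.119 + 0.2824 = 5.7511 kbar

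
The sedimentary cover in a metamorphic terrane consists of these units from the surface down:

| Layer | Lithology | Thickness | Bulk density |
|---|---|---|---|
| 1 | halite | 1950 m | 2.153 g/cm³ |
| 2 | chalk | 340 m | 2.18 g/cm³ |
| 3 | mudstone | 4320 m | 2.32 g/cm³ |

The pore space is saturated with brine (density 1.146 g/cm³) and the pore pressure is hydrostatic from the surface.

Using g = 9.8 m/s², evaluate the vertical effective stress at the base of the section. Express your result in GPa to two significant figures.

0.072 GPa

Overburden (lithostatic) stress σ_v:
halite: 2153 kg/m³ × 9.8 m/s² × 1950 m = 4.114×10^7 Pa = 41.14 MPa
chalk: 2180 kg/m³ × 9.8 m/s² × 340 m = 7.264×10^6 Pa = 7.264 MPa
mudstone: 2320 kg/m³ × 9.8 m/s² × 4320 m = 9.822×10^7 Pa = 98.22 MPa
Total = 41.14 + 7.264 + 98.22 = 146.63 MPa
Pore pressure P_p = 1146 kg/m³ × 9.8 m/s² × 6610 m = 7.424×10^7 Pa = 74.24 MPa
Effective stress σ' = σ_v − P_p = 146.6 − 74.24 = 72.392 MPa = 0.072392 GPa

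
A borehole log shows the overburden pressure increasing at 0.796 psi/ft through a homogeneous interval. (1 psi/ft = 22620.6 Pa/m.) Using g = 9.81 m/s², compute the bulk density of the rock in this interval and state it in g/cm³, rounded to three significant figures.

ρ = (dP/dz)/g = 0.796 psi/ft / 9.81 m/s² = 18006 Pa/m / 9.81 m/s² = 1835.5 kg/m³
= 1.835 g/cm³

1.84 g/cm³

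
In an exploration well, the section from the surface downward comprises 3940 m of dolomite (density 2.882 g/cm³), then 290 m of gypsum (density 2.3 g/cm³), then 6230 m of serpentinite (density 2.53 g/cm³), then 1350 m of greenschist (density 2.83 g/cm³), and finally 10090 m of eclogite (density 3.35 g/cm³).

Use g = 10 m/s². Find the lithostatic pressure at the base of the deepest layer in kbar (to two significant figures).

dolomite: 2882 kg/m³ × 10 m/s² × 3940 m = 1.136×10^8 Pa = 1.136 kbar
gypsum: 2300 kg/m³ × 10 m/s² × 290 m = 6.670×10^6 Pa = 0.06670 kbar
serpentinite: 2530 kg/m³ × 10 m/s² × 6230 m = 1.576×10^8 Pa = 1.576 kbar
greenschist: 2830 kg/m³ × 10 m/s² × 1350 m = 3.821×10^7 Pa = 0.3821 kbar
eclogite: 3350 kg/m³ × 10 m/s² × 10090 m = 3.380×10^8 Pa = 3.380 kbar
Total = 1.136 + 0.06670 + 1.576 + 0.3821 + 3.380 = 6.5406 kbar

6.5 kbar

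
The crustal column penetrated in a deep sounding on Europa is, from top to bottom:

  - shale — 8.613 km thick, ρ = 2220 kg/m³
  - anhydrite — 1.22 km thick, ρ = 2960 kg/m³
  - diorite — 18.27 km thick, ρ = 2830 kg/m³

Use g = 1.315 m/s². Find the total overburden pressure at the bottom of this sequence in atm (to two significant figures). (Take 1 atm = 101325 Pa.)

970 atm

shale: 2220 kg/m³ × 1.315 m/s² × 8613 m = 2.514×10^7 Pa = 248.2 atm
anhydrite: 2960 kg/m³ × 1.315 m/s² × 1220 m = 4.749×10^6 Pa = 46.87 atm
diorite: 2830 kg/m³ × 1.315 m/s² × 18270 m = 6.799×10^7 Pa = 671.0 atm
Total = 248.2 + 46.87 + 671.0 = 966.04 atm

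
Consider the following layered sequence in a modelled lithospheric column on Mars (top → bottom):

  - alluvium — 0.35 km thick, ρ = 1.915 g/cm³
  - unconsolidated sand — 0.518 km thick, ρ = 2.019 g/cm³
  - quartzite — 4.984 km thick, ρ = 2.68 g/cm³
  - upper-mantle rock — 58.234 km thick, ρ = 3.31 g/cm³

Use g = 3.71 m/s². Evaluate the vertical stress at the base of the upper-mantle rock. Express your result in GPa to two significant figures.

0.77 GPa

alluvium: 1915 kg/m³ × 3.71 m/s² × 350 m = 2.487×10^6 Pa = 2.487×10^-3 GPa
unconsolidated sand: 2019 kg/m³ × 3.71 m/s² × 518 m = 3.880×10^6 Pa = 3.880×10^-3 GPa
quartzite: 2680 kg/m³ × 3.71 m/s² × 4984 m = 4.955×10^7 Pa = 0.04955 GPa
upper-mantle rock: 3310 kg/m³ × 3.71 m/s² × 58234 m = 7.151×10^8 Pa = 0.7151 GPa
Total = 2.487×10^-3 + 3.880×10^-3 + 0.04955 + 0.7151 = 0.77104 GPa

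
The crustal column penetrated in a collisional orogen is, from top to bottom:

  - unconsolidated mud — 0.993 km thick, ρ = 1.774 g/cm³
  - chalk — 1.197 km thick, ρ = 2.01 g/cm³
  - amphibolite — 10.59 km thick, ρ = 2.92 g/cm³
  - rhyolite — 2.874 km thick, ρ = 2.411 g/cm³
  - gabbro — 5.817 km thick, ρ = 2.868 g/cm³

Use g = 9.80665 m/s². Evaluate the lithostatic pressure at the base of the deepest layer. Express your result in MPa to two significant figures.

580 MPa

unconsolidated mud: 1774 kg/m³ × 9.80665 m/s² × 993 m = 1.728×10^7 Pa = 17.28 MPa
chalk: 2010 kg/m³ × 9.80665 m/s² × 1197 m = 2.359×10^7 Pa = 23.59 MPa
amphibolite: 2920 kg/m³ × 9.80665 m/s² × 10590 m = 3.032×10^8 Pa = 303.2 MPa
rhyolite: 2411 kg/m³ × 9.80665 m/s² × 2874 m = 6.795×10^7 Pa = 67.95 MPa
gabbro: 2868 kg/m³ × 9.80665 m/s² × 5817 m = 1.636×10^8 Pa = 163.6 MPa
Total = 17.28 + 23.59 + 303.2 + 67.95 + 163.6 = 575.68 MPa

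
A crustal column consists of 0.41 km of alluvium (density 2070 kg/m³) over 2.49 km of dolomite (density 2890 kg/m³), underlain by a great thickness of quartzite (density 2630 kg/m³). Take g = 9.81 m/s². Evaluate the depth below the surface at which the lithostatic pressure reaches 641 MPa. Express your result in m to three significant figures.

Pressure at base of upper layers: 2070×9.81×410 + 2890×9.81×2490 = 7.892×10^7 Pa = 78.92 MPa
Remaining pressure to be supplied by quartzite: 6.410×10^8 − 7.892×10^7 = 5.621×10^8 Pa
Additional depth in quartzite = 5.621×10^8 Pa / (2630 kg/m³ × 9.81 m/s²) = 21786 m
Total depth = 2900 m + 21786 m = 24686 m

24700 m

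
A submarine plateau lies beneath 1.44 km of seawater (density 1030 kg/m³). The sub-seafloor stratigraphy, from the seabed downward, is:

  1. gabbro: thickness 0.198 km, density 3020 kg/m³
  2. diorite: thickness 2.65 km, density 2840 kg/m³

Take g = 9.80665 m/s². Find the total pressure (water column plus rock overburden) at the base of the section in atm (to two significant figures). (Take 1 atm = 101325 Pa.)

930 atm

seawater: 1030 kg/m³ × 9.80665 m/s² × 1440 m = 1.455×10^7 Pa = 143.6 atm
gabbro: 3020 kg/m³ × 9.80665 m/s² × 198 m = 5.864×10^6 Pa = 57.87 atm
diorite: 2840 kg/m³ × 9.80665 m/s² × 2650 m = 7.380×10^7 Pa = 728.4 atm
Total = 143.6 + 57.87 + 728.4 = 929.82 atm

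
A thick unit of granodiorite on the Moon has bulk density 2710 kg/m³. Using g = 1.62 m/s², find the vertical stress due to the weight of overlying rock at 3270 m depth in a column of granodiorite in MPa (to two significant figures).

granodiorite: 2710 kg/m³ × 1.62 m/s² × 3270 m = 1.436×10^7 Pa = 14.36 MPa

14 MPa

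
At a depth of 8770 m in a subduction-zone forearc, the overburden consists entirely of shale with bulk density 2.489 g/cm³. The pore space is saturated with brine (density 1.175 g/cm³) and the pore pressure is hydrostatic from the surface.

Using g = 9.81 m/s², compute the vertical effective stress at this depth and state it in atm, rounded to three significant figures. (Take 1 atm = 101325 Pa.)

Overburden (lithostatic) stress σ_v:
shale: 2489 kg/m³ × 9.81 m/s² × 8770 m = 2.141×10^8 Pa = 214.1 MPa
Pore pressure P_p = 1175 kg/m³ × 9.81 m/s² × 8770 m = 1.011×10^8 Pa = 101.1 MPa
Effective stress σ' = σ_v − P_p = 214.1 − 101.1 = 113.05 MPa = 1115.7 atm

1120 atm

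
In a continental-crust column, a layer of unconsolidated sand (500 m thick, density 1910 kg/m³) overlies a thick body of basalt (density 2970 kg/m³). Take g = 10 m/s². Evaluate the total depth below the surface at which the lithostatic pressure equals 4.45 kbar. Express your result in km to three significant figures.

15.2 km

Pressure at base of upper layers: 1910×10×500 = 9.550×10^6 Pa = 0.09550 kbar
Remaining pressure to be supplied by basalt: 4.450×10^8 − 9.550×10^6 = 4.354×10^8 Pa
Additional depth in basalt = 4.354×10^8 Pa / (2970 kg/m³ × 10 m/s²) = 14662 m
Total depth = 500 m + 14662 m = 15162 m
= 15.162 km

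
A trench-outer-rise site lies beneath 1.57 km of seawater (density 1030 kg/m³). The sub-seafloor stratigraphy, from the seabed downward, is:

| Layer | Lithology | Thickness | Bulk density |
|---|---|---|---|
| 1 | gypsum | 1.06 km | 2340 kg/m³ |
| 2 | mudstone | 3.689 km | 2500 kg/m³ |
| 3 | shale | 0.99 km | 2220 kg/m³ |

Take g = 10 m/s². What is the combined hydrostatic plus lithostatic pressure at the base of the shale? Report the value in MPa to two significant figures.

160 MPa

seawater: 1030 kg/m³ × 10 m/s² × 1570 m = 1.617×10^7 Pa = 16.17 MPa
gypsum: 2340 kg/m³ × 10 m/s² × 1060 m = 2.480×10^7 Pa = 24.80 MPa
mudstone: 2500 kg/m³ × 10 m/s² × 3689 m = 9.223×10^7 Pa = 92.22 MPa
shale: 2220 kg/m³ × 10 m/s² × 990 m = 2.198×10^7 Pa = 21.98 MPa
Total = 16.17 + 24.80 + 92.22 + 21.98 = 155.18 MPa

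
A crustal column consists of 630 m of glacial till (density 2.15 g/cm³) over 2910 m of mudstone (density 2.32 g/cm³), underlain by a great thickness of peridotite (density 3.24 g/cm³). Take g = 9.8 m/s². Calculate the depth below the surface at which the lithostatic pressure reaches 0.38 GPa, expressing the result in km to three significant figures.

13.0 km

Pressure at base of upper layers: 2150×9.8×630 + 2320×9.8×2910 = 7.944×10^7 Pa = 0.07944 GPa
Remaining pressure to be supplied by peridotite: 3.800×10^8 − 7.944×10^7 = 3.006×10^8 Pa
Additional depth in peridotite = 3.006×10^8 Pa / (3240 kg/m³ × 9.8 m/s²) = 9466.0 m
Total depth = 3540 m + 9466.0 m = 13006 m
= 13.006 km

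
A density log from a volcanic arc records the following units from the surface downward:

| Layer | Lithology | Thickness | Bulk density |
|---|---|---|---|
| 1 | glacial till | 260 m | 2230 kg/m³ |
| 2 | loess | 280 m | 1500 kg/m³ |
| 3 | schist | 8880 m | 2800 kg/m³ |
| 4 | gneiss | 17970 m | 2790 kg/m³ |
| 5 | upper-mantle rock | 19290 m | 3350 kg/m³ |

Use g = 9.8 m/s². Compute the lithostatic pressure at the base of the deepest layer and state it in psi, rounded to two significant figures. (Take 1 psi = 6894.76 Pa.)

glacial till: 2230 kg/m³ × 9.8 m/s² × 260 m = 5.682×10^6 Pa = 824.1 psi
loess: 1500 kg/m³ × 9.8 m/s² × 280 m = 4.116×10^6 Pa = 597.0 psi
schist: 2800 kg/m³ × 9.8 m/s² × 8880 m = 2.437×10^8 Pa = 35341 psi
gneiss: 2790 kg/m³ × 9.8 m/s² × 17970 m = 4.913×10^8 Pa = 71262 psi
upper-mantle rock: 3350 kg/m³ × 9.8 m/s² × 19290 m = 6.333×10^8 Pa = 91851 psi
Total = 824.1 + 597.0 + 35341 + 71262 + 91851 = 1.9988×10^5 psi

200000 psi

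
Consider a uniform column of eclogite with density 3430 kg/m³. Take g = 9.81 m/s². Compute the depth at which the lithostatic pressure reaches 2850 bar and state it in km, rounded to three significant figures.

8.47 km

h = P/(ρg) = 2850 bar / (3430 kg/m³ × 9.81 m/s²) = 2.850×10^8 Pa / 33648 Pa/m = 8470.0 m
= 8.4700 km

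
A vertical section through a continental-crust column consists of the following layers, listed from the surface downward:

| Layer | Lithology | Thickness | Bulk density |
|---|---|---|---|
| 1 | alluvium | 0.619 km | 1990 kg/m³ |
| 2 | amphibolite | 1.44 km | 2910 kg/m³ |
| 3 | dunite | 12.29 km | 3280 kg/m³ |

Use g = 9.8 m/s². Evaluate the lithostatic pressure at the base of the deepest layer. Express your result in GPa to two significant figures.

alluvium: 1990 kg/m³ × 9.8 m/s² × 619 m = 1.207×10^7 Pa = 0.01207 GPa
amphibolite: 2910 kg/m³ × 9.8 m/s² × 1440 m = 4.107×10^7 Pa = 0.04107 GPa
dunite: 3280 kg/m³ × 9.8 m/s² × 12290 m = 3.950×10^8 Pa = 0.3950 GPa
Total = 0.01207 + 0.04107 + 0.3950 = 0.44819 GPa

0.45 GPa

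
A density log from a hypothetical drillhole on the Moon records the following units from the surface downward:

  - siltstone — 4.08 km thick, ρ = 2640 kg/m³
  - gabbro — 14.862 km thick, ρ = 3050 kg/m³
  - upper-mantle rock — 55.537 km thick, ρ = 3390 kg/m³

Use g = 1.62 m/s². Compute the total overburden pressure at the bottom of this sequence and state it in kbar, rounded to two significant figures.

4.0 kbar

siltstone: 2640 kg/m³ × 1.62 m/s² × 4080 m = 1.745×10^7 Pa = 0.1745 kbar
gabbro: 3050 kg/m³ × 1.62 m/s² × 14862 m = 7.343×10^7 Pa = 0.7343 kbar
upper-mantle rock: 3390 kg/m³ × 1.62 m/s² × 55537 m = 3.050×10^8 Pa = 3.050 kbar
Total = 0.1745 + 0.7343 + 3.050 = 3.9588 kbar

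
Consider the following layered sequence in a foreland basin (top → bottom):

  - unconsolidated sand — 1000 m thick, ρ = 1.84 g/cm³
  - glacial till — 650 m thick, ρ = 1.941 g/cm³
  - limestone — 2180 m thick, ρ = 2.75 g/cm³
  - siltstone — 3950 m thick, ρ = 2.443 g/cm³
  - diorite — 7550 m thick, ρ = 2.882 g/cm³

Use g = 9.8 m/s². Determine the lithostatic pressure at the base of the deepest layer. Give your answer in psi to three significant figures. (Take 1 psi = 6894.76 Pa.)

57600 psi

unconsolidated sand: 1840 kg/m³ × 9.8 m/s² × 1000 m = 1.803×10^7 Pa = 2615 psi
glacial till: 1941 kg/m³ × 9.8 m/s² × 650 m = 1.236×10^7 Pa = 1793 psi
limestone: 2750 kg/m³ × 9.8 m/s² × 2180 m = 5.875×10^7 Pa = 8521 psi
siltstone: 2443 kg/m³ × 9.8 m/s² × 3950 m = 9.457×10^7 Pa = 13716 psi
diorite: 2882 kg/m³ × 9.8 m/s² × 7550 m = 2.132×10^8 Pa = 30928 psi
Total = 2615 + 1793 + 8521 + 13716 + 30928 = 57573 psi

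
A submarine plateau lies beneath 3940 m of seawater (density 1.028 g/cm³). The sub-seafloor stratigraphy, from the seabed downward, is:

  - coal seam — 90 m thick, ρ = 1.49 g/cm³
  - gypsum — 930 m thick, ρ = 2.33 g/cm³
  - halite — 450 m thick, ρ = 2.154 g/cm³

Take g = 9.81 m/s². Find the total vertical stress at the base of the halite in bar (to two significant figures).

seawater: 1028 kg/m³ × 9.81 m/s² × 3940 m = 3.973×10^7 Pa = 397.3 bar
coal seam: 1490 kg/m³ × 9.81 m/s² × 90 m = 1.316×10^6 Pa = 13.16 bar
gypsum: 2330 kg/m³ × 9.81 m/s² × 930 m = 2.126×10^7 Pa = 212.6 bar
halite: 2154 kg/m³ × 9.81 m/s² × 450 m = 9.509×10^6 Pa = 95.09 bar
Total = 397.3 + 13.16 + 212.6 + 95.09 = 718.15 bar

720 bar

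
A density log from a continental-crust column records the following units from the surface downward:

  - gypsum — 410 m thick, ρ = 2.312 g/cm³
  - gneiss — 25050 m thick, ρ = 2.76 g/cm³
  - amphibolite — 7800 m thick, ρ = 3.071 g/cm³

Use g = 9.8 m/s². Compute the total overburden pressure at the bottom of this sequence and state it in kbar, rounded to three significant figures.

gypsum: 2312 kg/m³ × 9.8 m/s² × 410 m = 9.290×10^6 Pa = 0.09290 kbar
gneiss: 2760 kg/m³ × 9.8 m/s² × 25050 m = 6.776×10^8 Pa = 6.776 kbar
amphibolite: 3071 kg/m³ × 9.8 m/s² × 7800 m = 2.347×10^8 Pa = 2.347 kbar
Total = 0.09290 + 6.776 + 2.347 = 9.2159 kbar

9.22 kbar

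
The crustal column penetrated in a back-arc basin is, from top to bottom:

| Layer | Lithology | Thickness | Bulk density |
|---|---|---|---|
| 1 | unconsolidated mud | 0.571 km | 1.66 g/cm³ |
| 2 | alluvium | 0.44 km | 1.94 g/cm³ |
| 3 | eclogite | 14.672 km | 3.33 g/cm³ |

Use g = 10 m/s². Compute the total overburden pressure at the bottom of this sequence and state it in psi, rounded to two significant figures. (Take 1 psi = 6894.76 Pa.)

unconsolidated mud: 1660 kg/m³ × 10 m/s² × 571 m = 9.479×10^6 Pa = 1375 psi
alluvium: 1940 kg/m³ × 10 m/s² × 440 m = 8.536×10^6 Pa = 1238 psi
eclogite: 3330 kg/m³ × 10 m/s² × 14672 m = 4.886×10^8 Pa = 70862 psi
Total = 1375 + 1238 + 70862 = 73475 psi

73000 psi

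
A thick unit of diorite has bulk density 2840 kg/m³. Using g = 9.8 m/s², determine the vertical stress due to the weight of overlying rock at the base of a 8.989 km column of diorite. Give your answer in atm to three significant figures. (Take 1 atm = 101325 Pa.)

diorite: 2840 kg/m³ × 9.8 m/s² × 8989 m = 2.502×10^8 Pa = 2469 atm

2470 atm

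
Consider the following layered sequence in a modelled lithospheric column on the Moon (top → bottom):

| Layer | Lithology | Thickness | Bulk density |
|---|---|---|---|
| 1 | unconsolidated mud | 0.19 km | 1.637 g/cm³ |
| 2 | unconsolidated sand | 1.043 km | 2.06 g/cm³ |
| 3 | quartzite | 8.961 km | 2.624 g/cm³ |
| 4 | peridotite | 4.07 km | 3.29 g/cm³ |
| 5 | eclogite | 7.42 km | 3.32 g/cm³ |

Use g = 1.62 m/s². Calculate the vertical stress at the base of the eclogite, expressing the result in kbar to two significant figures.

1.0 kbar

unconsolidated mud: 1637 kg/m³ × 1.62 m/s² × 190 m = 5.039×10^5 Pa = 5.039×10^-3 kbar
unconsolidated sand: 2060 kg/m³ × 1.62 m/s² × 1043 m = 3.481×10^6 Pa = 0.03481 kbar
quartzite: 2624 kg/m³ × 1.62 m/s² × 8961 m = 3.809×10^7 Pa = 0.3809 kbar
peridotite: 3290 kg/m³ × 1.62 m/s² × 4070 m = 2.169×10^7 Pa = 0.2169 kbar
eclogite: 3320 kg/m³ × 1.62 m/s² × 7420 m = 3.991×10^7 Pa = 0.3991 kbar
Total = 5.039×10^-3 + 0.03481 + 0.3809 + 0.2169 + 0.3991 = 1.0368 kbar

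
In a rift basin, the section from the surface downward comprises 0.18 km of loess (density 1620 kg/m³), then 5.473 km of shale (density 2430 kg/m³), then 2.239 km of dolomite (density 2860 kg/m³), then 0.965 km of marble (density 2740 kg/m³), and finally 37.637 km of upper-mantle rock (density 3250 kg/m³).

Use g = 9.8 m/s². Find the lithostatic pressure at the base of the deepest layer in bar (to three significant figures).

14200 bar

loess: 1620 kg/m³ × 9.8 m/s² × 180 m = 2.858×10^6 Pa = 28.58 bar
shale: 2430 kg/m³ × 9.8 m/s² × 5473 m = 1.303×10^8 Pa = 1303 bar
dolomite: 2860 kg/m³ × 9.8 m/s² × 2239 m = 6.275×10^7 Pa = 627.5 bar
marble: 2740 kg/m³ × 9.8 m/s² × 965 m = 2.591×10^7 Pa = 259.1 bar
upper-mantle rock: 3250 kg/m³ × 9.8 m/s² × 37637 m = 1.199×10^9 Pa = 11987 bar
Total = 28.58 + 1303 + 627.5 + 259.1 + 11987 = 14206 bar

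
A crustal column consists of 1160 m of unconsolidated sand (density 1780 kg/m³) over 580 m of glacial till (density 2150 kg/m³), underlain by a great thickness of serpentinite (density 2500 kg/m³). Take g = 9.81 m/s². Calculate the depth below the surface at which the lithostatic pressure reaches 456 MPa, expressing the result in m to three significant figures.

Pressure at base of upper layers: 1780×9.81×1160 + 2150×9.81×580 = 3.249×10^7 Pa = 32.49 MPa
Remaining pressure to be supplied by serpentinite: 4.560×10^8 − 3.249×10^7 = 4.235×10^8 Pa
Additional depth in serpentinite = 4.235×10^8 Pa / (2500 kg/m³ × 9.81 m/s²) = 17269 m
Total depth = 1740 m + 17269 m = 19009 m

19000 m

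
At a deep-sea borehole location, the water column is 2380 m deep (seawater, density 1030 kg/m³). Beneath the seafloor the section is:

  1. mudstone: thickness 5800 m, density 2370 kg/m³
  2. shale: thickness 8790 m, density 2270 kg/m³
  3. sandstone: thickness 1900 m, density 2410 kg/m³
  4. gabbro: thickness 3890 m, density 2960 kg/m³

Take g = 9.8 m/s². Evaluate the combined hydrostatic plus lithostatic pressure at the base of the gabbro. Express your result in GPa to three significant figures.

seawater: 1030 kg/m³ × 9.8 m/s² × 2380 m = 2.402×10^7 Pa = 0.02402 GPa
mudstone: 2370 kg/m³ × 9.8 m/s² × 5800 m = 1.347×10^8 Pa = 0.1347 GPa
shale: 2270 kg/m³ × 9.8 m/s² × 8790 m = 1.955×10^8 Pa = 0.1955 GPa
sandstone: 2410 kg/m³ × 9.8 m/s² × 1900 m = 4.487×10^7 Pa = 0.04487 GPa
gabbro: 2960 kg/m³ × 9.8 m/s² × 3890 m = 1.128×10^8 Pa = 0.1128 GPa
Total = 0.02402 + 0.1347 + 0.1955 + 0.04487 + 0.1128 = 0.51199 GPa

0.512 GPa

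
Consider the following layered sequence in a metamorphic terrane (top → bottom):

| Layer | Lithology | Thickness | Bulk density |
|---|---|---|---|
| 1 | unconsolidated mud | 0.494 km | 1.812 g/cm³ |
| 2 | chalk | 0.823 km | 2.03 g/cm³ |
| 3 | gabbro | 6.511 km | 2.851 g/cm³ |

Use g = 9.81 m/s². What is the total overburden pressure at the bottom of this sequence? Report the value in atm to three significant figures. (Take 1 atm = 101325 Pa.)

2050 atm

unconsolidated mud: 1812 kg/m³ × 9.81 m/s² × 494 m = 8.781×10^6 Pa = 86.66 atm
chalk: 2030 kg/m³ × 9.81 m/s² × 823 m = 1.639×10^7 Pa = 161.8 atm
gabbro: 2851 kg/m³ × 9.81 m/s² × 6511 m = 1.821×10^8 Pa = 1797 atm
Total = 86.66 + 161.8 + 1797 = 2045.6 atm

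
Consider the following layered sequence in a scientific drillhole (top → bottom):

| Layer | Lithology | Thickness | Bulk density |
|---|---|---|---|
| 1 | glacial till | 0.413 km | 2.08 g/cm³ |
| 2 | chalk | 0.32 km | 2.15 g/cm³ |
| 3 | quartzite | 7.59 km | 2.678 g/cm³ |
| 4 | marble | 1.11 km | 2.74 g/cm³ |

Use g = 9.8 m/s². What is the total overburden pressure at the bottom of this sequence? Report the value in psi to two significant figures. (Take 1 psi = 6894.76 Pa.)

35000 psi

glacial till: 2080 kg/m³ × 9.8 m/s² × 413 m = 8.419×10^6 Pa = 1221 psi
chalk: 2150 kg/m³ × 9.8 m/s² × 320 m = 6.742×10^6 Pa = 977.9 psi
quartzite: 2678 kg/m³ × 9.8 m/s² × 7590 m = 1.992×10^8 Pa = 28891 psi
marble: 2740 kg/m³ × 9.8 m/s² × 1110 m = 2.981×10^7 Pa = 4323 psi
Total = 1221 + 977.9 + 28891 + 4323 = 35413 psi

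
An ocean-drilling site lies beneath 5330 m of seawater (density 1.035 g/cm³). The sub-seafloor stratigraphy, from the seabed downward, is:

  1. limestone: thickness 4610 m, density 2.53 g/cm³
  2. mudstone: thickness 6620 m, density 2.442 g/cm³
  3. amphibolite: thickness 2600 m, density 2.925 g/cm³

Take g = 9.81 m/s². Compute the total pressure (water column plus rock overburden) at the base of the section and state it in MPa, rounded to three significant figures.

402 MPa

seawater: 1035 kg/m³ × 9.81 m/s² × 5330 m = 5.412×10^7 Pa = 54.12 MPa
limestone: 2530 kg/m³ × 9.81 m/s² × 4610 m = 1.144×10^8 Pa = 114.4 MPa
mudstone: 2442 kg/m³ × 9.81 m/s² × 6620 m = 1.586×10^8 Pa = 158.6 MPa
amphibolite: 2925 kg/m³ × 9.81 m/s² × 2600 m = 7.461×10^7 Pa = 74.61 MPa
Total = 54.12 + 114.4 + 158.6 + 74.61 = 401.73 MPa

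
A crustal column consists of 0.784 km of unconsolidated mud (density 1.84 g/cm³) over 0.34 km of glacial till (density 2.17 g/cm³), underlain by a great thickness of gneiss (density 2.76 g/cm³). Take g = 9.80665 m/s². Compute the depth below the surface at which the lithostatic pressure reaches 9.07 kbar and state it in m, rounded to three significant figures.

Pressure at base of upper layers: 1840×9.80665×784 + 2170×9.80665×340 = 2.138×10^7 Pa = 0.2138 kbar
Remaining pressure to be supplied by gneiss: 9.070×10^8 − 2.138×10^7 = 8.856×10^8 Pa
Additional depth in gneiss = 8.856×10^8 Pa / (2760 kg/m³ × 9.80665 m/s²) = 32720 m
Total depth = 1124 m + 32720 m = 33844 m

33800 m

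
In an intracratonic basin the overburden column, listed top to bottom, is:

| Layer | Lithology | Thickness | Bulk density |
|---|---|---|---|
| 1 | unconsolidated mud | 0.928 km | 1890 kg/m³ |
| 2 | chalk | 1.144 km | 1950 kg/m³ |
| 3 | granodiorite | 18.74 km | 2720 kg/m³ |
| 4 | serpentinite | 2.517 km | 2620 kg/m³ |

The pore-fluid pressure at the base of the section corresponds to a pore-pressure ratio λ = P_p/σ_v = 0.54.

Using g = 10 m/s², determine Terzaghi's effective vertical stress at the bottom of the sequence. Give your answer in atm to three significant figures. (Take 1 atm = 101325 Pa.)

2790 atm

Overburden (lithostatic) stress σ_v:
unconsolidated mud: 1890 kg/m³ × 10 m/s² × 928 m = 1.754×10^7 Pa = 17.54 MPa
chalk: 1950 kg/m³ × 10 m/s² × 1144 m = 2.231×10^7 Pa = 22.31 MPa
granodiorite: 2720 kg/m³ × 10 m/s² × 18740 m = 5.097×10^8 Pa = 509.7 MPa
serpentinite: 2620 kg/m³ × 10 m/s² × 2517 m = 6.595×10^7 Pa = 65.95 MPa
Total = 17.54 + 22.31 + 509.7 + 65.95 = 615.52 MPa
Pore pressure P_p = λ·σ_v = 0.54 × 615.5 MPa = 332.4 MPa
Effective stress σ' = σ_v − P_p = 615.5 − 332.4 = 283.14 MPa = 2794.4 atm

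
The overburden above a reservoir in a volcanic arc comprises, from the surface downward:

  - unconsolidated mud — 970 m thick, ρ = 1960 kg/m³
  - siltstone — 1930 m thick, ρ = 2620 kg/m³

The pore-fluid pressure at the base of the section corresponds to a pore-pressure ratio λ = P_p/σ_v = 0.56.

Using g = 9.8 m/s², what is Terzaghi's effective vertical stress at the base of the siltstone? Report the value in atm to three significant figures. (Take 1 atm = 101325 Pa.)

Overburden (lithostatic) stress σ_v:
unconsolidated mud: 1960 kg/m³ × 9.8 m/s² × 970 m = 1.863×10^7 Pa = 18.63 MPa
siltstone: 2620 kg/m³ × 9.8 m/s² × 1930 m = 4.955×10^7 Pa = 49.55 MPa
Total = 18.63 + 49.55 = 68.186 MPa
Pore pressure P_p = λ·σ_v = 0.56 × 68.19 MPa = 38.18 MPa
Effective stress σ' = σ_v − P_p = 68.19 − 38.18 = 30.002 MPa = 296.10 atm

296 atm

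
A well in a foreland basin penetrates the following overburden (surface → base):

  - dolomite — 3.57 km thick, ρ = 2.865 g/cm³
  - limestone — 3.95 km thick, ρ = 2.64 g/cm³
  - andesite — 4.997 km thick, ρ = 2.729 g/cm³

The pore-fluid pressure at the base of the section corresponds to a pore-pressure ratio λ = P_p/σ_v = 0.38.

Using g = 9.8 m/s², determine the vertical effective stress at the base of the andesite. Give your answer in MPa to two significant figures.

Overburden (lithostatic) stress σ_v:
dolomite: 2865 kg/m³ × 9.8 m/s² × 3570 m = 1.002×10^8 Pa = 100.2 MPa
limestone: 2640 kg/m³ × 9.8 m/s² × 3950 m = 1.022×10^8 Pa = 102.2 MPa
andesite: 2729 kg/m³ × 9.8 m/s² × 4997 m = 1.336×10^8 Pa = 133.6 MPa
Total = 100.2 + 102.2 + 133.6 = 336.07 MPa
Pore pressure P_p = λ·σ_v = 0.38 × 336.1 MPa = 127.7 MPa
Effective stress σ' = σ_v − P_p = 336.1 − 127.7 = 208.36 MPa

210 MPa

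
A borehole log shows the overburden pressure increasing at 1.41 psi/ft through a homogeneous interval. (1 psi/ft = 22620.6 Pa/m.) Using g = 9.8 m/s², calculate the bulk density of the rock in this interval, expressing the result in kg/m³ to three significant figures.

3250 kg/m³

ρ = (dP/dz)/g = 1.41 psi/ft / 9.8 m/s² = 31895 Pa/m / 9.8 m/s² = 3254.6 kg/m³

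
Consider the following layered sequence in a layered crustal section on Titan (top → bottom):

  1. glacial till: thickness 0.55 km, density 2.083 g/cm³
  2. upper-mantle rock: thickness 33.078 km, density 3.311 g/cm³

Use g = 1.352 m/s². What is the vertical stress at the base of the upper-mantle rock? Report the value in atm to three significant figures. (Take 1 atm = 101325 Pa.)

1480 atm

glacial till: 2083 kg/m³ × 1.352 m/s² × 550 m = 1.549×10^6 Pa = 15.29 atm
upper-mantle rock: 3311 kg/m³ × 1.352 m/s² × 33078 m = 1.481×10^8 Pa = 1461 atm
Total = 15.29 + 1461 = 1476.7 atm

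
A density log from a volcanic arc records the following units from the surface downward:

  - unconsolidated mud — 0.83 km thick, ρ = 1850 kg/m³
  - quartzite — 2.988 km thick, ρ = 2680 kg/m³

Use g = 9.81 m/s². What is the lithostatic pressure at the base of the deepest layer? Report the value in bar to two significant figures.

940 bar

unconsolidated mud: 1850 kg/m³ × 9.81 m/s² × 830 m = 1.506×10^7 Pa = 150.6 bar
quartzite: 2680 kg/m³ × 9.81 m/s² × 2988 m = 7.856×10^7 Pa = 785.6 bar
Total = 150.6 + 785.6 = 936.20 bar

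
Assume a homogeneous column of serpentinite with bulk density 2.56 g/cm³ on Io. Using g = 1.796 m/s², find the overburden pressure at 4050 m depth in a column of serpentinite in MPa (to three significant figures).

18.6 MPa

serpentinite: 2560 kg/m³ × 1.796 m/s² × 4050 m = 1.862×10^7 Pa = 18.62 MPa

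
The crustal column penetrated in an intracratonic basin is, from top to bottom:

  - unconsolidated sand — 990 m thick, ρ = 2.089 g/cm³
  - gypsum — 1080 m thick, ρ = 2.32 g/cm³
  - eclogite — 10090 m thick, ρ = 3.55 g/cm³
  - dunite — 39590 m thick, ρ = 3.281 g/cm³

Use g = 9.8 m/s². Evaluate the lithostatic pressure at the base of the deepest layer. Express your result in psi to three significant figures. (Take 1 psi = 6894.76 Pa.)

242000 psi

unconsolidated sand: 2089 kg/m³ × 9.8 m/s² × 990 m = 2.027×10^7 Pa = 2940 psi
gypsum: 2320 kg/m³ × 9.8 m/s² × 1080 m = 2.455×10^7 Pa = 3561 psi
eclogite: 3550 kg/m³ × 9.8 m/s² × 10090 m = 3.510×10^8 Pa = 50913 psi
dunite: 3281 kg/m³ × 9.8 m/s² × 39590 m = 1.273×10^9 Pa = 1.846×10^5 psi
Total = 2940 + 3561 + 50913 + 1.846×10^5 = 2.4204×10^5 psi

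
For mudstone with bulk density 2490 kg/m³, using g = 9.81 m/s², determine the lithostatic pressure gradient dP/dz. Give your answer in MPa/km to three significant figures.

24.4 MPa/km

dP/dz = ρg = 2490 kg/m³ × 9.81 m/s² = 24427 Pa/m
= 24427 Pa/m × (1 MPa/km / 1000.0 Pa/m) = 24.427 MPa/km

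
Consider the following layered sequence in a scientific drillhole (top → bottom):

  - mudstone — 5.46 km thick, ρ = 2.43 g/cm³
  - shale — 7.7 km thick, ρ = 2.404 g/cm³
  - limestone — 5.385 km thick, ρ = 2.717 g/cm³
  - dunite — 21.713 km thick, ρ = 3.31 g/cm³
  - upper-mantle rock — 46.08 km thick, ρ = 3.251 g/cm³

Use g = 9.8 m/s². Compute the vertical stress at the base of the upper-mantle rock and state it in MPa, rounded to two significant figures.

mudstone: 2430 kg/m³ × 9.8 m/s² × 5460 m = 1.300×10^8 Pa = 130.0 MPa
shale: 2404 kg/m³ × 9.8 m/s² × 7700 m = 1.814×10^8 Pa = 181.4 MPa
limestone: 2717 kg/m³ × 9.8 m/s² × 5385 m = 1.434×10^8 Pa = 143.4 MPa
dunite: 3310 kg/m³ × 9.8 m/s² × 21713 m = 7.043×10^8 Pa = 704.3 MPa
upper-mantle rock: 3251 kg/m³ × 9.8 m/s² × 46080 m = 1.468×10^9 Pa = 1468 MPa
Total = 130.0 + 181.4 + 143.4 + 704.3 + 1468 = 2627.2 MPa

2600 MPa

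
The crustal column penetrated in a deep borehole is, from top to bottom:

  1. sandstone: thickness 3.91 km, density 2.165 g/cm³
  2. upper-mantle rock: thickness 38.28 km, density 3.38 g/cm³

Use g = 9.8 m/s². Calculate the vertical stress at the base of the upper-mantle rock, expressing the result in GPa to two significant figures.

1.4 GPa

sandstone: 2165 kg/m³ × 9.8 m/s² × 3910 m = 8.296×10^7 Pa = 0.08296 GPa
upper-mantle rock: 3380 kg/m³ × 9.8 m/s² × 38280 m = 1.268×10^9 Pa = 1.268 GPa
Total = 0.08296 + 1.268 = 1.3509 GPa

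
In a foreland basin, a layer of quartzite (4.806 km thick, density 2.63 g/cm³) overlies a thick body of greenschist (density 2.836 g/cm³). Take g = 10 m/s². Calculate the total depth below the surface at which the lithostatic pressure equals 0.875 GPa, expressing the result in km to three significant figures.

31.2 km

Pressure at base of upper layers: 2630×10×4806 = 1.264×10^8 Pa = 0.1264 GPa
Remaining pressure to be supplied by greenschist: 8.750×10^8 − 1.264×10^8 = 7.486×10^8 Pa
Additional depth in greenschist = 7.486×10^8 Pa / (2836 kg/m³ × 10 m/s²) = 26396 m
Total depth = 4806 m + 26396 m = 31202 m
= 31.202 km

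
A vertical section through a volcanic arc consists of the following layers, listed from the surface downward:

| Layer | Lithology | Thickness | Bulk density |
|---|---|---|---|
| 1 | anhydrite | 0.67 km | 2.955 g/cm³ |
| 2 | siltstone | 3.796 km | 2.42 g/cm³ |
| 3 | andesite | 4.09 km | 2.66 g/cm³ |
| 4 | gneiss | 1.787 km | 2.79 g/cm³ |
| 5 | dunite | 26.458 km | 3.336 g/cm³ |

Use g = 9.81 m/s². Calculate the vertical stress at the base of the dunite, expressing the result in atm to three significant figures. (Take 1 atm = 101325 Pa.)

11200 atm

anhydrite: 2955 kg/m³ × 9.81 m/s² × 670 m = 1.942×10^7 Pa = 191.7 atm
siltstone: 2420 kg/m³ × 9.81 m/s² × 3796 m = 9.012×10^7 Pa = 889.4 atm
andesite: 2660 kg/m³ × 9.81 m/s² × 4090 m = 1.067×10^8 Pa = 1053 atm
gneiss: 2790 kg/m³ × 9.81 m/s² × 1787 m = 4.891×10^7 Pa = 482.7 atm
dunite: 3336 kg/m³ × 9.81 m/s² × 26458 m = 8.659×10^8 Pa = 8545 atm
Total = 191.7 + 889.4 + 1053 + 482.7 + 8545 = 11163 atm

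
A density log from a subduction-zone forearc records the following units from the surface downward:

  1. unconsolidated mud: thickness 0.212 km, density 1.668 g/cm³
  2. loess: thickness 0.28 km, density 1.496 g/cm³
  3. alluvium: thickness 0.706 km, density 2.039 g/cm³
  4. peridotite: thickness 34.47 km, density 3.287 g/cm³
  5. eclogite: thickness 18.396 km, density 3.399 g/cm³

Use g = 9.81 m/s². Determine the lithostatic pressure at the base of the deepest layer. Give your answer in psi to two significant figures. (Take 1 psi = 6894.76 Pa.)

250000 psi

unconsolidated mud: 1668 kg/m³ × 9.81 m/s² × 212 m = 3.469×10^6 Pa = 503.1 psi
loess: 1496 kg/m³ × 9.81 m/s² × 280 m = 4.109×10^6 Pa = 596.0 psi
alluvium: 2039 kg/m³ × 9.81 m/s² × 706 m = 1.412×10^7 Pa = 2048 psi
peridotite: 3287 kg/m³ × 9.81 m/s² × 34470 m = 1.112×10^9 Pa = 1.612×10^5 psi
eclogite: 3399 kg/m³ × 9.81 m/s² × 18396 m = 6.134×10^8 Pa = 88966 psi
Total = 503.1 + 596.0 + 2048 + 1.612×10^5 + 88966 = 2.5332×10^5 psi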